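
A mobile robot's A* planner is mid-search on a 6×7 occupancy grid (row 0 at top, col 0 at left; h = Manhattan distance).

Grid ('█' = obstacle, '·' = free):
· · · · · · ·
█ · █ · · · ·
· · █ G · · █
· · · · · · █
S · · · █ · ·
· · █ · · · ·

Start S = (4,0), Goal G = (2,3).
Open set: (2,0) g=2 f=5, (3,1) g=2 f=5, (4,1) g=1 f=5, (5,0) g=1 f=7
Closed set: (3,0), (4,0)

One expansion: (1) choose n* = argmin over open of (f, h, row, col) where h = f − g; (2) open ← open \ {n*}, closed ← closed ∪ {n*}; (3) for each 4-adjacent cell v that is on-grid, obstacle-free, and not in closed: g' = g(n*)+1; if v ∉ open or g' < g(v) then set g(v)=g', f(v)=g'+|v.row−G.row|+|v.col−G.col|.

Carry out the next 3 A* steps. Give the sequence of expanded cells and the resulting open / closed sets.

order=[(2,0) → (2,1) → (3,1)]; open=[(1,1) g=4 f=7, (3,2) g=3 f=5, (4,1) g=1 f=5, (5,0) g=1 f=7]; closed=[(2,0), (2,1), (3,0), (3,1), (4,0)]

step 1: expand (2,0) (f=5, h=3) → closed; open now [(2,1) g=3 f=5, (3,1) g=2 f=5, (4,1) g=1 f=5, (5,0) g=1 f=7]
step 2: expand (2,1) (f=5, h=2) → closed; open now [(1,1) g=4 f=7, (3,1) g=2 f=5, (4,1) g=1 f=5, (5,0) g=1 f=7]
step 3: expand (3,1) (f=5, h=3) → closed; open now [(1,1) g=4 f=7, (3,2) g=3 f=5, (4,1) g=1 f=5, (5,0) g=1 f=7]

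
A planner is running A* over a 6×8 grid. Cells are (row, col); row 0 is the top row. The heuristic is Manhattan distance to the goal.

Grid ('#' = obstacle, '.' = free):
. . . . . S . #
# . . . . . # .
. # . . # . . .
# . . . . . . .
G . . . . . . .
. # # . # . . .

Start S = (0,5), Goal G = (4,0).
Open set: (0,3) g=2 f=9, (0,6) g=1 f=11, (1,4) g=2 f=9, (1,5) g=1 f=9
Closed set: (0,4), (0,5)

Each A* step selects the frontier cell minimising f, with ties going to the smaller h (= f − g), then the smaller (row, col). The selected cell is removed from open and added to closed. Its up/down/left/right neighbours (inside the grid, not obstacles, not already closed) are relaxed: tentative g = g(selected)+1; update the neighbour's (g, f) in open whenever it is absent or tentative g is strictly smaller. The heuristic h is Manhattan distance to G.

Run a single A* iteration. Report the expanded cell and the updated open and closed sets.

expanded=(0,3); open=[(0,2) g=3 f=9, (0,6) g=1 f=11, (1,3) g=3 f=9, (1,4) g=2 f=9, (1,5) g=1 f=9]; closed=[(0,3), (0,4), (0,5)]

step 1: expand (0,3) (f=9, h=7) → closed; open now [(0,2) g=3 f=9, (0,6) g=1 f=11, (1,3) g=3 f=9, (1,4) g=2 f=9, (1,5) g=1 f=9]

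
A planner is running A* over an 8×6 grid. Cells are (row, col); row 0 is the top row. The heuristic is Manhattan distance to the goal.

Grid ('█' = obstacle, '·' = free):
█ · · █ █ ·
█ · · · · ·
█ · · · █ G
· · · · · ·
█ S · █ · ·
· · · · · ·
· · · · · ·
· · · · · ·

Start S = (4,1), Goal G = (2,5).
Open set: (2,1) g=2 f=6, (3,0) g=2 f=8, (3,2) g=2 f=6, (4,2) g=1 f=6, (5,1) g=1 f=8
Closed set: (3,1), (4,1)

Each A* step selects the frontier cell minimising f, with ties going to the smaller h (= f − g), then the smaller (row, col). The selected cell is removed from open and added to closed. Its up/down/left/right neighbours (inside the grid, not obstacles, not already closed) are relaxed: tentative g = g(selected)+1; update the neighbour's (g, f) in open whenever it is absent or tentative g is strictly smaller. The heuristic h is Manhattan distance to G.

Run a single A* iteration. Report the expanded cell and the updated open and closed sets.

step 1: expand (2,1) (f=6, h=4) → closed; open now [(1,1) g=3 f=8, (2,2) g=3 f=6, (3,0) g=2 f=8, (3,2) g=2 f=6, (4,2) g=1 f=6, (5,1) g=1 f=8]

expanded=(2,1); open=[(1,1) g=3 f=8, (2,2) g=3 f=6, (3,0) g=2 f=8, (3,2) g=2 f=6, (4,2) g=1 f=6, (5,1) g=1 f=8]; closed=[(2,1), (3,1), (4,1)]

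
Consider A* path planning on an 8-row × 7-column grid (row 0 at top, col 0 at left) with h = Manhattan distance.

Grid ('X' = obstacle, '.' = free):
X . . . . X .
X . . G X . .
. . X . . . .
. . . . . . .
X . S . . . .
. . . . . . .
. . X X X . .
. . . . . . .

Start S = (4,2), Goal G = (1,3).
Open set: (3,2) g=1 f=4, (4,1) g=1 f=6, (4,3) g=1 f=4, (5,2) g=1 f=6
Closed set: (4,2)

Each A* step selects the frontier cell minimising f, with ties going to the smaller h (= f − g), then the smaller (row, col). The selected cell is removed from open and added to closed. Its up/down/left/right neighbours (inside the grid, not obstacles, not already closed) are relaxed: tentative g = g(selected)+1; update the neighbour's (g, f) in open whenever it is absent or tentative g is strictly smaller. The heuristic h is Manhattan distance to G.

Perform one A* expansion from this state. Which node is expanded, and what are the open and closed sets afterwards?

expanded=(3,2); open=[(3,1) g=2 f=6, (3,3) g=2 f=4, (4,1) g=1 f=6, (4,3) g=1 f=4, (5,2) g=1 f=6]; closed=[(3,2), (4,2)]

step 1: expand (3,2) (f=4, h=3) → closed; open now [(3,1) g=2 f=6, (3,3) g=2 f=4, (4,1) g=1 f=6, (4,3) g=1 f=4, (5,2) g=1 f=6]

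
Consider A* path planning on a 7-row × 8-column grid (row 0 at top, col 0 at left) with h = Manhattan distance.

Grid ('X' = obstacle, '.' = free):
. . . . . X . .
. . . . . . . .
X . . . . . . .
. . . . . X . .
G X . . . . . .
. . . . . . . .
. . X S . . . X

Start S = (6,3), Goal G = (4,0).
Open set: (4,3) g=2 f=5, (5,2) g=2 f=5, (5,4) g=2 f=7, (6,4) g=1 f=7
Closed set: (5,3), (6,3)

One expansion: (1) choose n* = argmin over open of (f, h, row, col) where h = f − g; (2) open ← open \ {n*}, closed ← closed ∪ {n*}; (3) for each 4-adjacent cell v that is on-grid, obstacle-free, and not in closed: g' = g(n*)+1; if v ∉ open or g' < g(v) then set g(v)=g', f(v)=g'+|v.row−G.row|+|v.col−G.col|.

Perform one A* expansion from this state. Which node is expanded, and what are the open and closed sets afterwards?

expanded=(4,3); open=[(3,3) g=3 f=7, (4,2) g=3 f=5, (4,4) g=3 f=7, (5,2) g=2 f=5, (5,4) g=2 f=7, (6,4) g=1 f=7]; closed=[(4,3), (5,3), (6,3)]

step 1: expand (4,3) (f=5, h=3) → closed; open now [(3,3) g=3 f=7, (4,2) g=3 f=5, (4,4) g=3 f=7, (5,2) g=2 f=5, (5,4) g=2 f=7, (6,4) g=1 f=7]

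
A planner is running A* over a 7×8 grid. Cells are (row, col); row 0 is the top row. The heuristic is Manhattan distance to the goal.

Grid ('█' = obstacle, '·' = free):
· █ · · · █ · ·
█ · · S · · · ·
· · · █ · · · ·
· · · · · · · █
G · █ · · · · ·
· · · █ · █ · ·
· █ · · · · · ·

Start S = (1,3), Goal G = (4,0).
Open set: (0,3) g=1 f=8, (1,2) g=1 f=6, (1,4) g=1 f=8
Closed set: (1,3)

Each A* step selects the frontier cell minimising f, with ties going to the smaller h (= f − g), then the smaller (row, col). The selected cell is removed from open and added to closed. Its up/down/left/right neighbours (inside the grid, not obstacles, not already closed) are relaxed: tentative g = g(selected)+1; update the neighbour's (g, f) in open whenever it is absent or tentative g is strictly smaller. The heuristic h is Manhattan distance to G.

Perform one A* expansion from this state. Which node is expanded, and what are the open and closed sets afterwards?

expanded=(1,2); open=[(0,2) g=2 f=8, (0,3) g=1 f=8, (1,1) g=2 f=6, (1,4) g=1 f=8, (2,2) g=2 f=6]; closed=[(1,2), (1,3)]

step 1: expand (1,2) (f=6, h=5) → closed; open now [(0,2) g=2 f=8, (0,3) g=1 f=8, (1,1) g=2 f=6, (1,4) g=1 f=8, (2,2) g=2 f=6]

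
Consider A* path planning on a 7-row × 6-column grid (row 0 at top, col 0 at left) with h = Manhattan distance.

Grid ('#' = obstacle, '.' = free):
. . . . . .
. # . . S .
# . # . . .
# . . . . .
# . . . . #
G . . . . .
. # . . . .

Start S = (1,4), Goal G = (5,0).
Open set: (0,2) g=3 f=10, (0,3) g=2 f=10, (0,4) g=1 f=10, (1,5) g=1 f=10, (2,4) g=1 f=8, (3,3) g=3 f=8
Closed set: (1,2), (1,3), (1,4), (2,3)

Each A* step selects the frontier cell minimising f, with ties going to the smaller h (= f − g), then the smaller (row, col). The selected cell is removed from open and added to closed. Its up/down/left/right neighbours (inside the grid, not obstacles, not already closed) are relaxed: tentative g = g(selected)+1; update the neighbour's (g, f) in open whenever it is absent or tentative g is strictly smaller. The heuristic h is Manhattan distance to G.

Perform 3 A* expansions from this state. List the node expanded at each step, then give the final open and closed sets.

step 1: expand (3,3) (f=8, h=5) → closed; open now [(0,2) g=3 f=10, (0,3) g=2 f=10, (0,4) g=1 f=10, (1,5) g=1 f=10, (2,4) g=1 f=8, (3,2) g=4 f=8, (3,4) g=4 f=10, (4,3) g=4 f=8]
step 2: expand (3,2) (f=8, h=4) → closed; open now [(0,2) g=3 f=10, (0,3) g=2 f=10, (0,4) g=1 f=10, (1,5) g=1 f=10, (2,4) g=1 f=8, (3,1) g=5 f=8, (3,4) g=4 f=10, (4,2) g=5 f=8, (4,3) g=4 f=8]
step 3: expand (3,1) (f=8, h=3) → closed; open now [(0,2) g=3 f=10, (0,3) g=2 f=10, (0,4) g=1 f=10, (1,5) g=1 f=10, (2,1) g=6 f=10, (2,4) g=1 f=8, (3,4) g=4 f=10, (4,1) g=6 f=8, (4,2) g=5 f=8, (4,3) g=4 f=8]

order=[(3,3) → (3,2) → (3,1)]; open=[(0,2) g=3 f=10, (0,3) g=2 f=10, (0,4) g=1 f=10, (1,5) g=1 f=10, (2,1) g=6 f=10, (2,4) g=1 f=8, (3,4) g=4 f=10, (4,1) g=6 f=8, (4,2) g=5 f=8, (4,3) g=4 f=8]; closed=[(1,2), (1,3), (1,4), (2,3), (3,1), (3,2), (3,3)]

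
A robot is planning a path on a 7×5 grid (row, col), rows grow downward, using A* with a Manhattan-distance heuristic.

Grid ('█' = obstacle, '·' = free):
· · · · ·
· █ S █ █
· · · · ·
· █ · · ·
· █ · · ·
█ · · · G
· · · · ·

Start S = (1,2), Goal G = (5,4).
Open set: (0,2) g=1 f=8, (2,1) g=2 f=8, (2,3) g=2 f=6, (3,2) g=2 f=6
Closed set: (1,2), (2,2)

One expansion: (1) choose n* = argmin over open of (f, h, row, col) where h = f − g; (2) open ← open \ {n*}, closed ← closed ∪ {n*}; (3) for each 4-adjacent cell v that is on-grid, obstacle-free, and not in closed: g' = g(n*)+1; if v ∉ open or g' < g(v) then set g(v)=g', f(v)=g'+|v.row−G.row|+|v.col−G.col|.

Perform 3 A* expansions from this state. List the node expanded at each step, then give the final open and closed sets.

order=[(2,3) → (2,4) → (3,4)]; open=[(0,2) g=1 f=8, (2,1) g=2 f=8, (3,2) g=2 f=6, (3,3) g=3 f=6, (4,4) g=5 f=6]; closed=[(1,2), (2,2), (2,3), (2,4), (3,4)]

step 1: expand (2,3) (f=6, h=4) → closed; open now [(0,2) g=1 f=8, (2,1) g=2 f=8, (2,4) g=3 f=6, (3,2) g=2 f=6, (3,3) g=3 f=6]
step 2: expand (2,4) (f=6, h=3) → closed; open now [(0,2) g=1 f=8, (2,1) g=2 f=8, (3,2) g=2 f=6, (3,3) g=3 f=6, (3,4) g=4 f=6]
step 3: expand (3,4) (f=6, h=2) → closed; open now [(0,2) g=1 f=8, (2,1) g=2 f=8, (3,2) g=2 f=6, (3,3) g=3 f=6, (4,4) g=5 f=6]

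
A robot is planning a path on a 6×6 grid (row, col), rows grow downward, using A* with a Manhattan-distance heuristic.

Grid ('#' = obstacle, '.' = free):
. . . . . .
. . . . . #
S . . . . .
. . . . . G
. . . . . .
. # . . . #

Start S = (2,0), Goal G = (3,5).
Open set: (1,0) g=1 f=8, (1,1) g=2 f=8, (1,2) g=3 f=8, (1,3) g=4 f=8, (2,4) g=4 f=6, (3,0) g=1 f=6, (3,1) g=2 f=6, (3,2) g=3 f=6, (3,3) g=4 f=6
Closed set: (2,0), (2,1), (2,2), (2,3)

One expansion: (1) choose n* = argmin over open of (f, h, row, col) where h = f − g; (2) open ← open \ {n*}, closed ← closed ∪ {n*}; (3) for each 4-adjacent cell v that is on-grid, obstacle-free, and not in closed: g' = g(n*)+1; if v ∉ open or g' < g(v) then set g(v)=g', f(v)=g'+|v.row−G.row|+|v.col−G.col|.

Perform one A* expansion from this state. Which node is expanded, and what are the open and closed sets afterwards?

step 1: expand (2,4) (f=6, h=2) → closed; open now [(1,0) g=1 f=8, (1,1) g=2 f=8, (1,2) g=3 f=8, (1,3) g=4 f=8, (1,4) g=5 f=8, (2,5) g=5 f=6, (3,0) g=1 f=6, (3,1) g=2 f=6, (3,2) g=3 f=6, (3,3) g=4 f=6, (3,4) g=5 f=6]

expanded=(2,4); open=[(1,0) g=1 f=8, (1,1) g=2 f=8, (1,2) g=3 f=8, (1,3) g=4 f=8, (1,4) g=5 f=8, (2,5) g=5 f=6, (3,0) g=1 f=6, (3,1) g=2 f=6, (3,2) g=3 f=6, (3,3) g=4 f=6, (3,4) g=5 f=6]; closed=[(2,0), (2,1), (2,2), (2,3), (2,4)]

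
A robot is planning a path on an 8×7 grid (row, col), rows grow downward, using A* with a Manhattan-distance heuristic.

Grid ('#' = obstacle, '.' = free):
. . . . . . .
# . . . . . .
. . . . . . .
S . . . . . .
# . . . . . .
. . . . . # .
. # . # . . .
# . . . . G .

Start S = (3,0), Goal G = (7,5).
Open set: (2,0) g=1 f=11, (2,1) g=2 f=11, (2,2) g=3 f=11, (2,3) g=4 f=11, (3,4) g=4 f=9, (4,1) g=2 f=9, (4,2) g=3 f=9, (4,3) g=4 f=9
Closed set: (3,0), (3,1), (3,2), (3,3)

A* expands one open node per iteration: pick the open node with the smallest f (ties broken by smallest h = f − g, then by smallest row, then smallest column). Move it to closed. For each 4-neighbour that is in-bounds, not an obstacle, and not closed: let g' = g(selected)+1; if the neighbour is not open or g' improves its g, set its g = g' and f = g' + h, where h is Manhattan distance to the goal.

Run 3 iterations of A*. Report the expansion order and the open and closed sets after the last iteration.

step 1: expand (3,4) (f=9, h=5) → closed; open now [(2,0) g=1 f=11, (2,1) g=2 f=11, (2,2) g=3 f=11, (2,3) g=4 f=11, (2,4) g=5 f=11, (3,5) g=5 f=9, (4,1) g=2 f=9, (4,2) g=3 f=9, (4,3) g=4 f=9, (4,4) g=5 f=9]
step 2: expand (3,5) (f=9, h=4) → closed; open now [(2,0) g=1 f=11, (2,1) g=2 f=11, (2,2) g=3 f=11, (2,3) g=4 f=11, (2,4) g=5 f=11, (2,5) g=6 f=11, (3,6) g=6 f=11, (4,1) g=2 f=9, (4,2) g=3 f=9, (4,3) g=4 f=9, (4,4) g=5 f=9, (4,5) g=6 f=9]
step 3: expand (4,5) (f=9, h=3) → closed; open now [(2,0) g=1 f=11, (2,1) g=2 f=11, (2,2) g=3 f=11, (2,3) g=4 f=11, (2,4) g=5 f=11, (2,5) g=6 f=11, (3,6) g=6 f=11, (4,1) g=2 f=9, (4,2) g=3 f=9, (4,3) g=4 f=9, (4,4) g=5 f=9, (4,6) g=7 f=11]

order=[(3,4) → (3,5) → (4,5)]; open=[(2,0) g=1 f=11, (2,1) g=2 f=11, (2,2) g=3 f=11, (2,3) g=4 f=11, (2,4) g=5 f=11, (2,5) g=6 f=11, (3,6) g=6 f=11, (4,1) g=2 f=9, (4,2) g=3 f=9, (4,3) g=4 f=9, (4,4) g=5 f=9, (4,6) g=7 f=11]; closed=[(3,0), (3,1), (3,2), (3,3), (3,4), (3,5), (4,5)]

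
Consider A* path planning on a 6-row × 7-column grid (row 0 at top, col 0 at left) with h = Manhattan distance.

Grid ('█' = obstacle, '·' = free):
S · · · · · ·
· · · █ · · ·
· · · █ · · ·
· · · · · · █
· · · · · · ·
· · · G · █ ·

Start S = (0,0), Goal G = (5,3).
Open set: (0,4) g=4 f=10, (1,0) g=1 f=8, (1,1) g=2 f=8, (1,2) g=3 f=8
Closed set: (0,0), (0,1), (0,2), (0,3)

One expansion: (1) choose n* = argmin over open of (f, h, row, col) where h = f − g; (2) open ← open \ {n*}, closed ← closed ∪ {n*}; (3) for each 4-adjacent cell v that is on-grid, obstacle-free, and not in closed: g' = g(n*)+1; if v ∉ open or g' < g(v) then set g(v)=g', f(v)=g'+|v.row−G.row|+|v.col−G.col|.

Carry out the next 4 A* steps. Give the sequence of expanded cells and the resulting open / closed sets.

order=[(1,2) → (2,2) → (3,2) → (3,3)]; open=[(0,4) g=4 f=10, (1,0) g=1 f=8, (1,1) g=2 f=8, (2,1) g=5 f=10, (3,1) g=6 f=10, (3,4) g=7 f=10, (4,2) g=6 f=8, (4,3) g=7 f=8]; closed=[(0,0), (0,1), (0,2), (0,3), (1,2), (2,2), (3,2), (3,3)]

step 1: expand (1,2) (f=8, h=5) → closed; open now [(0,4) g=4 f=10, (1,0) g=1 f=8, (1,1) g=2 f=8, (2,2) g=4 f=8]
step 2: expand (2,2) (f=8, h=4) → closed; open now [(0,4) g=4 f=10, (1,0) g=1 f=8, (1,1) g=2 f=8, (2,1) g=5 f=10, (3,2) g=5 f=8]
step 3: expand (3,2) (f=8, h=3) → closed; open now [(0,4) g=4 f=10, (1,0) g=1 f=8, (1,1) g=2 f=8, (2,1) g=5 f=10, (3,1) g=6 f=10, (3,3) g=6 f=8, (4,2) g=6 f=8]
step 4: expand (3,3) (f=8, h=2) → closed; open now [(0,4) g=4 f=10, (1,0) g=1 f=8, (1,1) g=2 f=8, (2,1) g=5 f=10, (3,1) g=6 f=10, (3,4) g=7 f=10, (4,2) g=6 f=8, (4,3) g=7 f=8]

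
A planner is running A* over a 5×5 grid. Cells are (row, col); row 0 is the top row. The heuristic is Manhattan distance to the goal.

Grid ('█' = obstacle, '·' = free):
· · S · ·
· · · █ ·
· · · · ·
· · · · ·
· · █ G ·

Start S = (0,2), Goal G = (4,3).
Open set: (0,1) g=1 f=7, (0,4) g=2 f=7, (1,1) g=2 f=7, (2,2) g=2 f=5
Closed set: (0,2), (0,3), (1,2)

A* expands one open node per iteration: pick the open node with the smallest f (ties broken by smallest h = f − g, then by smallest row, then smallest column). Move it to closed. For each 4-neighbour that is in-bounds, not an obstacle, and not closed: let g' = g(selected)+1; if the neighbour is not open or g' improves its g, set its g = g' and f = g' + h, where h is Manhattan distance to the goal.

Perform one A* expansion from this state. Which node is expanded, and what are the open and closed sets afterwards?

step 1: expand (2,2) (f=5, h=3) → closed; open now [(0,1) g=1 f=7, (0,4) g=2 f=7, (1,1) g=2 f=7, (2,1) g=3 f=7, (2,3) g=3 f=5, (3,2) g=3 f=5]

expanded=(2,2); open=[(0,1) g=1 f=7, (0,4) g=2 f=7, (1,1) g=2 f=7, (2,1) g=3 f=7, (2,3) g=3 f=5, (3,2) g=3 f=5]; closed=[(0,2), (0,3), (1,2), (2,2)]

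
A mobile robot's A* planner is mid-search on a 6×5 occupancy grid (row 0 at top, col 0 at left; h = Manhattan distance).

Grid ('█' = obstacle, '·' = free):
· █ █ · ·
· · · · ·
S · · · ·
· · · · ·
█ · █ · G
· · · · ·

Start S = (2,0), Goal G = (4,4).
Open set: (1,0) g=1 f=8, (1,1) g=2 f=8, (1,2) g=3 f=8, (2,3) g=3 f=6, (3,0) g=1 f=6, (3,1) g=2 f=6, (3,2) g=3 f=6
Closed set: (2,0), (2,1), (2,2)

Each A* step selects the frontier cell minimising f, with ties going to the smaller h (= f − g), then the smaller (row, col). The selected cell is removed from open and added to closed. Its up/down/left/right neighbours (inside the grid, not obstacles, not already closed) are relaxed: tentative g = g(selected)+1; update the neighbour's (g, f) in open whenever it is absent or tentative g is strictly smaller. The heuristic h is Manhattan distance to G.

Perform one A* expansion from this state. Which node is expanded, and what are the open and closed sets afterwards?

step 1: expand (2,3) (f=6, h=3) → closed; open now [(1,0) g=1 f=8, (1,1) g=2 f=8, (1,2) g=3 f=8, (1,3) g=4 f=8, (2,4) g=4 f=6, (3,0) g=1 f=6, (3,1) g=2 f=6, (3,2) g=3 f=6, (3,3) g=4 f=6]

expanded=(2,3); open=[(1,0) g=1 f=8, (1,1) g=2 f=8, (1,2) g=3 f=8, (1,3) g=4 f=8, (2,4) g=4 f=6, (3,0) g=1 f=6, (3,1) g=2 f=6, (3,2) g=3 f=6, (3,3) g=4 f=6]; closed=[(2,0), (2,1), (2,2), (2,3)]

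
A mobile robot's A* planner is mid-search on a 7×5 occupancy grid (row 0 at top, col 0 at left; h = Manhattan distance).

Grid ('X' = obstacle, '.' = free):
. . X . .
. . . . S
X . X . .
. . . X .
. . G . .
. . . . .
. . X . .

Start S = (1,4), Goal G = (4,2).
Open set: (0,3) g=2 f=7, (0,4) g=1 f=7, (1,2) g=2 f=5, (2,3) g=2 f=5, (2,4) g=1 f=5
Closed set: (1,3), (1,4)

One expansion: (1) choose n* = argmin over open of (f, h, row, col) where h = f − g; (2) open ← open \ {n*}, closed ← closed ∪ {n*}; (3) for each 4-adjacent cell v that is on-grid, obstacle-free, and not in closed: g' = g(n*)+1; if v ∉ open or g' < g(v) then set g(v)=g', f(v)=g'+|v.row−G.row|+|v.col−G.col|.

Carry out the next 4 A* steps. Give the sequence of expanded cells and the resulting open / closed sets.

step 1: expand (1,2) (f=5, h=3) → closed; open now [(0,3) g=2 f=7, (0,4) g=1 f=7, (1,1) g=3 f=7, (2,3) g=2 f=5, (2,4) g=1 f=5]
step 2: expand (2,3) (f=5, h=3) → closed; open now [(0,3) g=2 f=7, (0,4) g=1 f=7, (1,1) g=3 f=7, (2,4) g=1 f=5]
step 3: expand (2,4) (f=5, h=4) → closed; open now [(0,3) g=2 f=7, (0,4) g=1 f=7, (1,1) g=3 f=7, (3,4) g=2 f=5]
step 4: expand (3,4) (f=5, h=3) → closed; open now [(0,3) g=2 f=7, (0,4) g=1 f=7, (1,1) g=3 f=7, (4,4) g=3 f=5]

order=[(1,2) → (2,3) → (2,4) → (3,4)]; open=[(0,3) g=2 f=7, (0,4) g=1 f=7, (1,1) g=3 f=7, (4,4) g=3 f=5]; closed=[(1,2), (1,3), (1,4), (2,3), (2,4), (3,4)]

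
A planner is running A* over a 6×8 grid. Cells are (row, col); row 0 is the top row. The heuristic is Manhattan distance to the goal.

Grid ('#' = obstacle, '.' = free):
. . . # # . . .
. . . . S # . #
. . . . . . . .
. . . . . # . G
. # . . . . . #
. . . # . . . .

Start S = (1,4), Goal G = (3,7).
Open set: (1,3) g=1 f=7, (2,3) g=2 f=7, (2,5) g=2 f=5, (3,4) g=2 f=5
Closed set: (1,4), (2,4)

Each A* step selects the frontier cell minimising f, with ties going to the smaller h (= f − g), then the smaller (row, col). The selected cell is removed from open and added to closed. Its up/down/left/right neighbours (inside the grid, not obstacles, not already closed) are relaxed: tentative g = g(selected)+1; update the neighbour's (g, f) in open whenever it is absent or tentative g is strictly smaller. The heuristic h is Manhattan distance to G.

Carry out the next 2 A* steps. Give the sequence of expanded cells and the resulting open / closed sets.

order=[(2,5) → (2,6)]; open=[(1,3) g=1 f=7, (1,6) g=4 f=7, (2,3) g=2 f=7, (2,7) g=4 f=5, (3,4) g=2 f=5, (3,6) g=4 f=5]; closed=[(1,4), (2,4), (2,5), (2,6)]

step 1: expand (2,5) (f=5, h=3) → closed; open now [(1,3) g=1 f=7, (2,3) g=2 f=7, (2,6) g=3 f=5, (3,4) g=2 f=5]
step 2: expand (2,6) (f=5, h=2) → closed; open now [(1,3) g=1 f=7, (1,6) g=4 f=7, (2,3) g=2 f=7, (2,7) g=4 f=5, (3,4) g=2 f=5, (3,6) g=4 f=5]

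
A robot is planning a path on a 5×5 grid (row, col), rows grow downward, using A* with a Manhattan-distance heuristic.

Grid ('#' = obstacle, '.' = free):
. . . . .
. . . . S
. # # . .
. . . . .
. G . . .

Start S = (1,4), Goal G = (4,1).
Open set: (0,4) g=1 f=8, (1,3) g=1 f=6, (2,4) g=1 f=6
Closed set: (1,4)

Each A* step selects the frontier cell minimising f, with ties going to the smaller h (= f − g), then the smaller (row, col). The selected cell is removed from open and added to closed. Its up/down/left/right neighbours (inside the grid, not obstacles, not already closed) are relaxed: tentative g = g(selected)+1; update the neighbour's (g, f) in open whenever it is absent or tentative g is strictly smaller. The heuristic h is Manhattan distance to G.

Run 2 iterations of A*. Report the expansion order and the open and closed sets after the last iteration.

step 1: expand (1,3) (f=6, h=5) → closed; open now [(0,3) g=2 f=8, (0,4) g=1 f=8, (1,2) g=2 f=6, (2,3) g=2 f=6, (2,4) g=1 f=6]
step 2: expand (1,2) (f=6, h=4) → closed; open now [(0,2) g=3 f=8, (0,3) g=2 f=8, (0,4) g=1 f=8, (1,1) g=3 f=6, (2,3) g=2 f=6, (2,4) g=1 f=6]

order=[(1,3) → (1,2)]; open=[(0,2) g=3 f=8, (0,3) g=2 f=8, (0,4) g=1 f=8, (1,1) g=3 f=6, (2,3) g=2 f=6, (2,4) g=1 f=6]; closed=[(1,2), (1,3), (1,4)]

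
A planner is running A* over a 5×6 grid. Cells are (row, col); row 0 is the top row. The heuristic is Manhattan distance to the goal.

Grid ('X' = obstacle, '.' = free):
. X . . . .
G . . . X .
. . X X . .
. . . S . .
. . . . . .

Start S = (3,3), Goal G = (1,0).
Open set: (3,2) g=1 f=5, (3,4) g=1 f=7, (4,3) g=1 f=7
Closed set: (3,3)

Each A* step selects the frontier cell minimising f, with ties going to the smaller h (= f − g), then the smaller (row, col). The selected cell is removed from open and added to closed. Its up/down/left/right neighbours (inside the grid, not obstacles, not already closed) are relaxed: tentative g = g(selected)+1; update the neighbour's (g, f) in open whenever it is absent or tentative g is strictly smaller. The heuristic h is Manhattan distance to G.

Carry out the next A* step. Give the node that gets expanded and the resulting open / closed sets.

step 1: expand (3,2) (f=5, h=4) → closed; open now [(3,1) g=2 f=5, (3,4) g=1 f=7, (4,2) g=2 f=7, (4,3) g=1 f=7]

expanded=(3,2); open=[(3,1) g=2 f=5, (3,4) g=1 f=7, (4,2) g=2 f=7, (4,3) g=1 f=7]; closed=[(3,2), (3,3)]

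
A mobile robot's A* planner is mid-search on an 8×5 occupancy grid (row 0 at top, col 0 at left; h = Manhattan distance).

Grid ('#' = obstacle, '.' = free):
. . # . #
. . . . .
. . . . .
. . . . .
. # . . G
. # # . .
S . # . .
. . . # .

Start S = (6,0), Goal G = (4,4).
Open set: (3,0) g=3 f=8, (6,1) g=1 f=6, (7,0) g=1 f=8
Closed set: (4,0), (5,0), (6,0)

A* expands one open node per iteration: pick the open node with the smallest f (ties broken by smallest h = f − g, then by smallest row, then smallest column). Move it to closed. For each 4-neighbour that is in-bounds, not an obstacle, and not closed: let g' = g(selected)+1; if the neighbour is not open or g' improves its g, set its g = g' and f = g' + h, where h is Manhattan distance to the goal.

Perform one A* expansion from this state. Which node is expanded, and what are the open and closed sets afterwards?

step 1: expand (6,1) (f=6, h=5) → closed; open now [(3,0) g=3 f=8, (7,0) g=1 f=8, (7,1) g=2 f=8]

expanded=(6,1); open=[(3,0) g=3 f=8, (7,0) g=1 f=8, (7,1) g=2 f=8]; closed=[(4,0), (5,0), (6,0), (6,1)]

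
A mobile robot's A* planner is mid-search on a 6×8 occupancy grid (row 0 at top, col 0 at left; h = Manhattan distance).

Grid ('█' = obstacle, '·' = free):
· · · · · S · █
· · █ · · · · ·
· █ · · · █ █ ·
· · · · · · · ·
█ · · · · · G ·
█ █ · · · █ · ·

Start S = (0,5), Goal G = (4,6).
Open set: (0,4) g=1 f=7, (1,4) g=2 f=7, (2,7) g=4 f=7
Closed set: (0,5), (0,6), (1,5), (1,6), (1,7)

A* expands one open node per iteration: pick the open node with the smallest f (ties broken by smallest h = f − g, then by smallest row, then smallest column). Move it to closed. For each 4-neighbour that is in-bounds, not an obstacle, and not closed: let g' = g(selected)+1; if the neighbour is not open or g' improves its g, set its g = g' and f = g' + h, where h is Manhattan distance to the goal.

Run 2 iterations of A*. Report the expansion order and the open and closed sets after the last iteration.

order=[(2,7) → (3,7)]; open=[(0,4) g=1 f=7, (1,4) g=2 f=7, (3,6) g=6 f=7, (4,7) g=6 f=7]; closed=[(0,5), (0,6), (1,5), (1,6), (1,7), (2,7), (3,7)]

step 1: expand (2,7) (f=7, h=3) → closed; open now [(0,4) g=1 f=7, (1,4) g=2 f=7, (3,7) g=5 f=7]
step 2: expand (3,7) (f=7, h=2) → closed; open now [(0,4) g=1 f=7, (1,4) g=2 f=7, (3,6) g=6 f=7, (4,7) g=6 f=7]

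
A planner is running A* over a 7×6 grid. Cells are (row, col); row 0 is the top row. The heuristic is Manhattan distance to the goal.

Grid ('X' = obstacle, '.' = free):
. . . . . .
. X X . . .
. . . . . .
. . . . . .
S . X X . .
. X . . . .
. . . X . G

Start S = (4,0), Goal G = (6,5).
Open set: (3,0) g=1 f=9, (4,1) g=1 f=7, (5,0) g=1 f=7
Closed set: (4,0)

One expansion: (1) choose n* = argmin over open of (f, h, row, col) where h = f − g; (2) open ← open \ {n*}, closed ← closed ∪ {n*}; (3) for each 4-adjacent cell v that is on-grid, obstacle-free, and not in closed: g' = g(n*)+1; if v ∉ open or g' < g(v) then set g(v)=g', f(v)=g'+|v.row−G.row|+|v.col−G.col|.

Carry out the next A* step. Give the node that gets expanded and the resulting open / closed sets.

step 1: expand (4,1) (f=7, h=6) → closed; open now [(3,0) g=1 f=9, (3,1) g=2 f=9, (5,0) g=1 f=7]

expanded=(4,1); open=[(3,0) g=1 f=9, (3,1) g=2 f=9, (5,0) g=1 f=7]; closed=[(4,0), (4,1)]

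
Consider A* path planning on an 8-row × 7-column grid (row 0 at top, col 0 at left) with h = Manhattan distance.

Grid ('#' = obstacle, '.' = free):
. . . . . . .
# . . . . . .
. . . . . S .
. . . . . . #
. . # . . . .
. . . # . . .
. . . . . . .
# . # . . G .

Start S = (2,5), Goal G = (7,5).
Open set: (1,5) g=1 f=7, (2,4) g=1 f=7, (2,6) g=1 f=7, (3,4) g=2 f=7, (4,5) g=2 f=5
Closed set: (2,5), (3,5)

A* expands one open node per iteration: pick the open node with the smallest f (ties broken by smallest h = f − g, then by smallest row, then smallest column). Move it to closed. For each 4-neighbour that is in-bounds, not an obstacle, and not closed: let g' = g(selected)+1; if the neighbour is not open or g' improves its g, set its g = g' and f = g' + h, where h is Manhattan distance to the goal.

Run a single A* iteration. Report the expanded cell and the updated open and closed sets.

expanded=(4,5); open=[(1,5) g=1 f=7, (2,4) g=1 f=7, (2,6) g=1 f=7, (3,4) g=2 f=7, (4,4) g=3 f=7, (4,6) g=3 f=7, (5,5) g=3 f=5]; closed=[(2,5), (3,5), (4,5)]

step 1: expand (4,5) (f=5, h=3) → closed; open now [(1,5) g=1 f=7, (2,4) g=1 f=7, (2,6) g=1 f=7, (3,4) g=2 f=7, (4,4) g=3 f=7, (4,6) g=3 f=7, (5,5) g=3 f=5]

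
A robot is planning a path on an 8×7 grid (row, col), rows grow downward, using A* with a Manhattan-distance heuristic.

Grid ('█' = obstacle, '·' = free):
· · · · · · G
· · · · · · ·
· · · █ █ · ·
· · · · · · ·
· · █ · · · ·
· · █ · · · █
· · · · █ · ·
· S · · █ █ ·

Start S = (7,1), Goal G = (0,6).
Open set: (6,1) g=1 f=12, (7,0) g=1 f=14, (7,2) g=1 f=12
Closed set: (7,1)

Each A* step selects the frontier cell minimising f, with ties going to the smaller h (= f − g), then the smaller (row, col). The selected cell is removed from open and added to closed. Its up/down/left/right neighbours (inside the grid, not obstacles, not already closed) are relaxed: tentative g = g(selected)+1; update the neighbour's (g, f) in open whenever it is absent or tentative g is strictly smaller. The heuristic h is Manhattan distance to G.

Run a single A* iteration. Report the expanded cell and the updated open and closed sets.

expanded=(6,1); open=[(5,1) g=2 f=12, (6,0) g=2 f=14, (6,2) g=2 f=12, (7,0) g=1 f=14, (7,2) g=1 f=12]; closed=[(6,1), (7,1)]

step 1: expand (6,1) (f=12, h=11) → closed; open now [(5,1) g=2 f=12, (6,0) g=2 f=14, (6,2) g=2 f=12, (7,0) g=1 f=14, (7,2) g=1 f=12]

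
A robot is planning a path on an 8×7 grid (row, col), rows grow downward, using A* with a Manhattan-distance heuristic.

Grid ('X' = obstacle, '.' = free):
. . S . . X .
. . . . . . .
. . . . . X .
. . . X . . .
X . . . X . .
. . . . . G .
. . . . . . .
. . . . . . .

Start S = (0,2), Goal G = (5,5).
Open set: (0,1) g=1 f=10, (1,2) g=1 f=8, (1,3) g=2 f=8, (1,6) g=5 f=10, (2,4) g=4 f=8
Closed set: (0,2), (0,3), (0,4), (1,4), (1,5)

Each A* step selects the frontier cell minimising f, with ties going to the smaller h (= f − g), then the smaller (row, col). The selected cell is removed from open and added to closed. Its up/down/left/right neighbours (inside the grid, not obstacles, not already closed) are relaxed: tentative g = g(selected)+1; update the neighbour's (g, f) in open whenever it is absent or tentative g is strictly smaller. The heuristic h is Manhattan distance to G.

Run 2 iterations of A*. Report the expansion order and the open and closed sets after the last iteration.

order=[(2,4) → (3,4)]; open=[(0,1) g=1 f=10, (1,2) g=1 f=8, (1,3) g=2 f=8, (1,6) g=5 f=10, (2,3) g=5 f=10, (3,5) g=6 f=8]; closed=[(0,2), (0,3), (0,4), (1,4), (1,5), (2,4), (3,4)]

step 1: expand (2,4) (f=8, h=4) → closed; open now [(0,1) g=1 f=10, (1,2) g=1 f=8, (1,3) g=2 f=8, (1,6) g=5 f=10, (2,3) g=5 f=10, (3,4) g=5 f=8]
step 2: expand (3,4) (f=8, h=3) → closed; open now [(0,1) g=1 f=10, (1,2) g=1 f=8, (1,3) g=2 f=8, (1,6) g=5 f=10, (2,3) g=5 f=10, (3,5) g=6 f=8]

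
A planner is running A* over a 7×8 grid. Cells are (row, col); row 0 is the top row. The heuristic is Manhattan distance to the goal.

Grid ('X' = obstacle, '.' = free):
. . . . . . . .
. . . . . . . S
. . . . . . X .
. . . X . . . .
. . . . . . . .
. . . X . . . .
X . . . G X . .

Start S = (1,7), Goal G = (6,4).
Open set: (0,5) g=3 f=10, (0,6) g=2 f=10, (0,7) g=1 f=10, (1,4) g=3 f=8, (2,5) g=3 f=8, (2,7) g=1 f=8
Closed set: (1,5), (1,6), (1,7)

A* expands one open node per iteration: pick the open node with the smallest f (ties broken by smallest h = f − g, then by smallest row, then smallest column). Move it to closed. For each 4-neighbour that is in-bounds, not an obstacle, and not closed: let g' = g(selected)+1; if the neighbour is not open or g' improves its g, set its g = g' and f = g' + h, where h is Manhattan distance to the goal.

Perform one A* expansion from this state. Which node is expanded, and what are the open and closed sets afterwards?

step 1: expand (1,4) (f=8, h=5) → closed; open now [(0,4) g=4 f=10, (0,5) g=3 f=10, (0,6) g=2 f=10, (0,7) g=1 f=10, (1,3) g=4 f=10, (2,4) g=4 f=8, (2,5) g=3 f=8, (2,7) g=1 f=8]

expanded=(1,4); open=[(0,4) g=4 f=10, (0,5) g=3 f=10, (0,6) g=2 f=10, (0,7) g=1 f=10, (1,3) g=4 f=10, (2,4) g=4 f=8, (2,5) g=3 f=8, (2,7) g=1 f=8]; closed=[(1,4), (1,5), (1,6), (1,7)]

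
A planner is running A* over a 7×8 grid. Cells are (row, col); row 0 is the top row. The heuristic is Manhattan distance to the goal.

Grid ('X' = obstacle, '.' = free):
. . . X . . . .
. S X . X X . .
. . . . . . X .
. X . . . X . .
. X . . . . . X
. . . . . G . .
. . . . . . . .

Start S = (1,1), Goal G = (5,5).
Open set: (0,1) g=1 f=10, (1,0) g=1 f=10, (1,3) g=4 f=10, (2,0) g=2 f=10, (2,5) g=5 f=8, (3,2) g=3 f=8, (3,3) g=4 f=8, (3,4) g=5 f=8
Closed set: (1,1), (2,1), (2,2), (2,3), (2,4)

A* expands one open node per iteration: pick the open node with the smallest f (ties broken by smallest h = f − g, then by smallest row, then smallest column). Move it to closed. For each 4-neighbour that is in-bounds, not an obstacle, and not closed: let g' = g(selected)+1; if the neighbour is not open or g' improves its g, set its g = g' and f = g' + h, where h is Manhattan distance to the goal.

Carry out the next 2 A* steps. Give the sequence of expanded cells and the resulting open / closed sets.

order=[(2,5) → (3,4)]; open=[(0,1) g=1 f=10, (1,0) g=1 f=10, (1,3) g=4 f=10, (2,0) g=2 f=10, (3,2) g=3 f=8, (3,3) g=4 f=8, (4,4) g=6 f=8]; closed=[(1,1), (2,1), (2,2), (2,3), (2,4), (2,5), (3,4)]

step 1: expand (2,5) (f=8, h=3) → closed; open now [(0,1) g=1 f=10, (1,0) g=1 f=10, (1,3) g=4 f=10, (2,0) g=2 f=10, (3,2) g=3 f=8, (3,3) g=4 f=8, (3,4) g=5 f=8]
step 2: expand (3,4) (f=8, h=3) → closed; open now [(0,1) g=1 f=10, (1,0) g=1 f=10, (1,3) g=4 f=10, (2,0) g=2 f=10, (3,2) g=3 f=8, (3,3) g=4 f=8, (4,4) g=6 f=8]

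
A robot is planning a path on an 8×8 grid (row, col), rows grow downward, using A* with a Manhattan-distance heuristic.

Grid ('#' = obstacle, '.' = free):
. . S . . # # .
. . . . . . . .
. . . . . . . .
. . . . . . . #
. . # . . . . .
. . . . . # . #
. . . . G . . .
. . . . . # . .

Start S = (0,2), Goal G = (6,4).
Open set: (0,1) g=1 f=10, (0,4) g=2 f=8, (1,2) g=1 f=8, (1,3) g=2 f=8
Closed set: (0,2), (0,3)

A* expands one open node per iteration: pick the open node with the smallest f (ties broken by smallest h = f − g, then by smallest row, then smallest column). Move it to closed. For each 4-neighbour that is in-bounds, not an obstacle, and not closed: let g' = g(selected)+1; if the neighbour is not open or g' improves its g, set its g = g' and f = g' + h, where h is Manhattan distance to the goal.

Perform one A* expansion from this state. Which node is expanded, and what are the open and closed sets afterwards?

step 1: expand (0,4) (f=8, h=6) → closed; open now [(0,1) g=1 f=10, (1,2) g=1 f=8, (1,3) g=2 f=8, (1,4) g=3 f=8]

expanded=(0,4); open=[(0,1) g=1 f=10, (1,2) g=1 f=8, (1,3) g=2 f=8, (1,4) g=3 f=8]; closed=[(0,2), (0,3), (0,4)]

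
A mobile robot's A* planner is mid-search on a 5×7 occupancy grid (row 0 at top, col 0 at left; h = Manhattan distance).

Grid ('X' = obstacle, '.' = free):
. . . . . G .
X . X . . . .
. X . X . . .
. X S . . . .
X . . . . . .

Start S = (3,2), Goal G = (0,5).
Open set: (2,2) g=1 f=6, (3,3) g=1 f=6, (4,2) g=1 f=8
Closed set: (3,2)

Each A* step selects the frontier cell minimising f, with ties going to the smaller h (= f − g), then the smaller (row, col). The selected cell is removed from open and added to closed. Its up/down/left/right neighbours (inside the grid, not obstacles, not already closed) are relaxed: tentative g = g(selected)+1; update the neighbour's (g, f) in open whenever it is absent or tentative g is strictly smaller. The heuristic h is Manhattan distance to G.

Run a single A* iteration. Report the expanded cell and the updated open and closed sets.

step 1: expand (2,2) (f=6, h=5) → closed; open now [(3,3) g=1 f=6, (4,2) g=1 f=8]

expanded=(2,2); open=[(3,3) g=1 f=6, (4,2) g=1 f=8]; closed=[(2,2), (3,2)]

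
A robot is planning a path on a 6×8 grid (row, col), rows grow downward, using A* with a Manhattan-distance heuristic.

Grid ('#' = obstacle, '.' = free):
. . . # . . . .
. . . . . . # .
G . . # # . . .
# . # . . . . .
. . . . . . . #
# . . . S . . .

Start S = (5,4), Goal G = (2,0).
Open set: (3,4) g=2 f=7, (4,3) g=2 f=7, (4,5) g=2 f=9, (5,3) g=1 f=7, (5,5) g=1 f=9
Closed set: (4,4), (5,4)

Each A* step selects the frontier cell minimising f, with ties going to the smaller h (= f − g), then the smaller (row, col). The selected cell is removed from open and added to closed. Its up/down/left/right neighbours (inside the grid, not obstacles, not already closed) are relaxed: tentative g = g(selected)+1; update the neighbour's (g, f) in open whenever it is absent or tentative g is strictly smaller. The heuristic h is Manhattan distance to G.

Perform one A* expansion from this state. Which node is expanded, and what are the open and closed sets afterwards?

expanded=(3,4); open=[(3,3) g=3 f=7, (3,5) g=3 f=9, (4,3) g=2 f=7, (4,5) g=2 f=9, (5,3) g=1 f=7, (5,5) g=1 f=9]; closed=[(3,4), (4,4), (5,4)]

step 1: expand (3,4) (f=7, h=5) → closed; open now [(3,3) g=3 f=7, (3,5) g=3 f=9, (4,3) g=2 f=7, (4,5) g=2 f=9, (5,3) g=1 f=7, (5,5) g=1 f=9]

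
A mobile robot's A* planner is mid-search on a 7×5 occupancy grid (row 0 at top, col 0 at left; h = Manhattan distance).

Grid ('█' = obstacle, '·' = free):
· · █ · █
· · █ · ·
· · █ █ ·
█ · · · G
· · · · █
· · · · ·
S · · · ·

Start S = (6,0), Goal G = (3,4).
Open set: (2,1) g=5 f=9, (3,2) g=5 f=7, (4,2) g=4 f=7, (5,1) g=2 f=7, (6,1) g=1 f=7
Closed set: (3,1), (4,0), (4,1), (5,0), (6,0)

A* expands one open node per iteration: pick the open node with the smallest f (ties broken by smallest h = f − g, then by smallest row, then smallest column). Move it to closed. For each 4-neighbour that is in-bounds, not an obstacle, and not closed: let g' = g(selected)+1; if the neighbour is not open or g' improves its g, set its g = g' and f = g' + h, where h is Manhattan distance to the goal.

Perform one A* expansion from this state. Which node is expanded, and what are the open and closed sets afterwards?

expanded=(3,2); open=[(2,1) g=5 f=9, (3,3) g=6 f=7, (4,2) g=4 f=7, (5,1) g=2 f=7, (6,1) g=1 f=7]; closed=[(3,1), (3,2), (4,0), (4,1), (5,0), (6,0)]

step 1: expand (3,2) (f=7, h=2) → closed; open now [(2,1) g=5 f=9, (3,3) g=6 f=7, (4,2) g=4 f=7, (5,1) g=2 f=7, (6,1) g=1 f=7]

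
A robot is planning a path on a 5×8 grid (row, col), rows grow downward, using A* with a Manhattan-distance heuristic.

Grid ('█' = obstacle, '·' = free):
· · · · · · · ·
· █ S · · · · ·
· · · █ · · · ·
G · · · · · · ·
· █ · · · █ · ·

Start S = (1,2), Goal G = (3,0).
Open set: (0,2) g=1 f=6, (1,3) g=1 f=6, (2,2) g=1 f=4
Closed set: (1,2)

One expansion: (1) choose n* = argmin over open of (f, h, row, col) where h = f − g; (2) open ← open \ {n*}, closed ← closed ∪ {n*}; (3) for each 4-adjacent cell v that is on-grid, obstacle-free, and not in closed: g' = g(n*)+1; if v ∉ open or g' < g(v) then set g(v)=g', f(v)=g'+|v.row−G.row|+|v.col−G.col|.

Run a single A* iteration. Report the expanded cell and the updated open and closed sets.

step 1: expand (2,2) (f=4, h=3) → closed; open now [(0,2) g=1 f=6, (1,3) g=1 f=6, (2,1) g=2 f=4, (3,2) g=2 f=4]

expanded=(2,2); open=[(0,2) g=1 f=6, (1,3) g=1 f=6, (2,1) g=2 f=4, (3,2) g=2 f=4]; closed=[(1,2), (2,2)]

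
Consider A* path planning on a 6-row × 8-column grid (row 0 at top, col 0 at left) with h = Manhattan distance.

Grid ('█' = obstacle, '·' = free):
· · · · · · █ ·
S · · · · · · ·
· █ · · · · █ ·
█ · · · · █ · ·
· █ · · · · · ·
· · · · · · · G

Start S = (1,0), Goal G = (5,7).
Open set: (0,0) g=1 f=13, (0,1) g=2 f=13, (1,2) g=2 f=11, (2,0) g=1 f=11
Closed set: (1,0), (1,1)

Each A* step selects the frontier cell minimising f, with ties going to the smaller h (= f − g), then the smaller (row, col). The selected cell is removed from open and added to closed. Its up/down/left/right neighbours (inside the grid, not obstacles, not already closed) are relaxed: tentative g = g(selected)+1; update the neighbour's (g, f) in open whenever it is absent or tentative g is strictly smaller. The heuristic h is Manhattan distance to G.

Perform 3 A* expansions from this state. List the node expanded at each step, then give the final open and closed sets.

step 1: expand (1,2) (f=11, h=9) → closed; open now [(0,0) g=1 f=13, (0,1) g=2 f=13, (0,2) g=3 f=13, (1,3) g=3 f=11, (2,0) g=1 f=11, (2,2) g=3 f=11]
step 2: expand (1,3) (f=11, h=8) → closed; open now [(0,0) g=1 f=13, (0,1) g=2 f=13, (0,2) g=3 f=13, (0,3) g=4 f=13, (1,4) g=4 f=11, (2,0) g=1 f=11, (2,2) g=3 f=11, (2,3) g=4 f=11]
step 3: expand (1,4) (f=11, h=7) → closed; open now [(0,0) g=1 f=13, (0,1) g=2 f=13, (0,2) g=3 f=13, (0,3) g=4 f=13, (0,4) g=5 f=13, (1,5) g=5 f=11, (2,0) g=1 f=11, (2,2) g=3 f=11, (2,3) g=4 f=11, (2,4) g=5 f=11]

order=[(1,2) → (1,3) → (1,4)]; open=[(0,0) g=1 f=13, (0,1) g=2 f=13, (0,2) g=3 f=13, (0,3) g=4 f=13, (0,4) g=5 f=13, (1,5) g=5 f=11, (2,0) g=1 f=11, (2,2) g=3 f=11, (2,3) g=4 f=11, (2,4) g=5 f=11]; closed=[(1,0), (1,1), (1,2), (1,3), (1,4)]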